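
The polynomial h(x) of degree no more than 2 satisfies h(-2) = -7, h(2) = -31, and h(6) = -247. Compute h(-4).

-67

Using the Lagrange interpolation formula with nodes -2, 2, 6:
  L_0(x) = (x - 2)(x - 6) / 32
  L_1(x) = (x + 2)(x - 6) / -16
  L_2(x) = (x + 2)(x - 2) / 32
Then h(x) = -7·L_0(x) - 31·L_1(x) - 247·L_2(x).
Expanding and collecting terms gives h(x) = -6x^2 - 6x + 5.
Evaluating at x = -4: h(-4) = -67.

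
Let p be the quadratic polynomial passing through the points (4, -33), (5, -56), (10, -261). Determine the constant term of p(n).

Write p(n) = an^2 + bn + c. Substituting each data point gives a linear system:
  16a + 4b + c = -33
  25a + 5b + c = -56
  100a + 10b + c = -261
Solving the system yields a = -3, b = 4, c = -1.
So p(n) = -3n^2 + 4n - 1.
The constant term is -1.

-1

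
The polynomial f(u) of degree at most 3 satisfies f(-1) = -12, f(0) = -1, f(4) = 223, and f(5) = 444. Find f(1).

4

Using the Lagrange interpolation formula with nodes -1, 0, 4, 5:
  L_0(u) = u(u - 4)(u - 5) / -30
  L_1(u) = (u + 1)(u - 4)(u - 5) / 20
  L_2(u) = (u + 1)u(u - 5) / -20
  L_3(u) = (u + 1)u(u - 4) / 30
Then f(u) = -12·L_0(u) - 1·L_1(u) + 223·L_2(u) + 444·L_3(u).
Expanding and collecting terms gives f(u) = 4u³ - 3u² + 4u - 1.
Evaluating at u = 1: f(1) = 4.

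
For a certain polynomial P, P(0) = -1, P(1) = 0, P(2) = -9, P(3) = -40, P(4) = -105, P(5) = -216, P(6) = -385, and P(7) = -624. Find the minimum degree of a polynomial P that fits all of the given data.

Forward differences of the values at s = 0, 1, 2, 3, 4, 5, 6, 7:
  P  : -1  0  -9  -40  -105  -216  -385  -624
  Δ  : 1  -9  -31  -65  -111  -169  -239
  Δ^2: -10  -22  -34  -46  -58  -70
  Δ^3: -12  -12  -12  -12  -12
  Δ^4: 0  0  0  0
  Δ^5: 0  0  0
  Δ^6: 0  0
  Δ^7: 0
The third differences are constant (-12) and nonzero, while all higher differences vanish, so the minimal degree is 3.

3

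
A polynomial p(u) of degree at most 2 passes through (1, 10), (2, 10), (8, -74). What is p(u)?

Write p(u) = au^2 + bu + c. Substituting each data point gives a linear system:
  a + b + c = 10
  4a + 2b + c = 10
  64a + 8b + c = -74
Solving the system yields a = -2, b = 6, c = 6.
So p(u) = -2u^2 + 6u + 6.
Check: p(1) = 10. ✓

p(u) = -2u^2 + 6u + 6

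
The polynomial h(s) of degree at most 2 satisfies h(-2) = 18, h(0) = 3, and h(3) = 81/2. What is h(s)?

Write h(s) = as^2 + bs + c. Substituting each data point gives a linear system:
  4a - 2b + c = 18
  c = 3
  9a + 3b + c = 81/2
Solving the system yields a = 4, b = 1/2, c = 3.
So h(s) = 4s² + (1/2)s + 3.
Check: h(-2) = 18. ✓

h(s) = 4s^2 + (1/2)s + 3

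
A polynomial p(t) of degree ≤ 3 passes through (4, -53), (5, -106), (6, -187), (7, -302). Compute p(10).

-911

Using the Lagrange interpolation formula with nodes 4, 5, 6, 7:
  L_0(t) = (t - 5)(t - 6)(t - 7) / -6
  L_1(t) = (t - 4)(t - 6)(t - 7) / 2
  L_2(t) = (t - 4)(t - 5)(t - 7) / -2
  L_3(t) = (t - 4)(t - 5)(t - 6) / 6
Then p(t) = -53·L_0(t) - 106·L_1(t) - 187·L_2(t) - 302·L_3(t).
Expanding and collecting terms gives p(t) = -t^3 + t^2 - t - 1.
Evaluating at t = 10: p(10) = -911.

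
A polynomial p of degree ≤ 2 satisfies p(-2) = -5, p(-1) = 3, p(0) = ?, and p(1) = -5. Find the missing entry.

On equispaced nodes a degree-2 polynomial has vanishing third forward difference, so
  - p(-2) + 3·p(-1) - 3·p(0) + p(1) = 0.
Substituting the known values and solving for p(0):
  -3·p(0) = -9
  p(0) = 3.

3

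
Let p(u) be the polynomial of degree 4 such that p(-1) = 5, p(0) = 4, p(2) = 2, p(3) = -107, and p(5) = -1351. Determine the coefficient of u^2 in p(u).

Write p(u) = au^4 + bu^3 + cu^2 + du + e. Substituting each data point gives a linear system:
  a - b + c - d + e = 5
  e = 4
  16a + 8b + 4c + 2d + e = 2
  81a + 27b + 9c + 3d + e = -107
  625a + 125b + 25c + 5d + e = -1351
Solving the system yields a = -3, b = 3, c = 6, d = -1, e = 4.
So p(u) = -3u^4 + 3u^3 + 6u^2 - u + 4.
The coefficient of u^2 is 6.

6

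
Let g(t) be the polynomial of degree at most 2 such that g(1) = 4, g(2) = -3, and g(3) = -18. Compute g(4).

Using the Lagrange interpolation formula with nodes 1, 2, 3:
  L_0(t) = (t - 2)(t - 3) / 2
  L_1(t) = (t - 1)(t - 3) / -1
  L_2(t) = (t - 1)(t - 2) / 2
Then g(t) = 4·L_0(t) - 3·L_1(t) - 18·L_2(t).
Expanding and collecting terms gives g(t) = -4t^2 + 5t + 3.
Evaluating at t = 4: g(4) = -41.

-41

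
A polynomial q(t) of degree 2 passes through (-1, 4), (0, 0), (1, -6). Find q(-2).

6

Write q(t) = at^2 + bt + c. Substituting each data point gives a linear system:
  a - b + c = 4
  c = 0
  a + b + c = -6
Solving the system yields a = -1, b = -5, c = 0.
So q(t) = -t² - 5t.
Then q(-2) = 6.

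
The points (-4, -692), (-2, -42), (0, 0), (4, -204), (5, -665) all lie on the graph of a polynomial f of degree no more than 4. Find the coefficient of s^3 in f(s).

Write f(s) = as^4 + bs^3 + cs^2 + ds + e. Substituting each data point gives a linear system:
  256a - 64b + 16c - 4d + e = -692
  16a - 8b + 4c - 2d + e = -42
  e = 0
  256a + 64b + 16c + 4d + e = -204
  625a + 125b + 25c + 5d + e = -665
Solving the system yields a = -2, b = 4, c = 4, d = -3, e = 0.
So f(s) = -2s^4 + 4s^3 + 4s^2 - 3s.
The coefficient of s^3 is 4.

4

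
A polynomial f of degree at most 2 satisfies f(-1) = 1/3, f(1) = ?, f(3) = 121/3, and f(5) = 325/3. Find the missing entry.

The 3 known points determine the degree-2 polynomial uniquely.
Write f(n) = an^2 + bn + c. Substituting each data point gives a linear system:
  a - b + c = 1/3
  9a + 3b + c = 121/3
  25a + 5b + c = 325/3
Solving the system yields a = 4, b = 2, c = -5/3.
So f(n) = 4n² + 2n - 5/3.
Then f(1) = 13/3.

13/3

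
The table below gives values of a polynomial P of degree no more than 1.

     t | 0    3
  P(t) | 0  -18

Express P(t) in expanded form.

Write P(t) = at + b. Substituting each data point gives a linear system:
  b = 0
  3a + b = -18
Solving the system yields a = -6, b = 0.
So P(t) = -6t.
Check: P(0) = 0. ✓

P(t) = -6t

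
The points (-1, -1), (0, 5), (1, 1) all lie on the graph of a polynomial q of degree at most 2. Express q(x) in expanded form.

Write q(x) = ax^2 + bx + c. Substituting each data point gives a linear system:
  a - b + c = -1
  c = 5
  a + b + c = 1
Solving the system yields a = -5, b = 1, c = 5.
So q(x) = -5x^2 + x + 5.
Check: q(1) = 1. ✓

q(x) = -5x^2 + x + 5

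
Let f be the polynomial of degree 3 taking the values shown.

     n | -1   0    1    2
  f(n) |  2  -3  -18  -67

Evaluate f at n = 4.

Write f(n) = an^3 + bn^2 + cn + d. Substituting each data point gives a linear system:
  -a + b - c + d = 2
  d = -3
  a + b + c + d = -18
  8a + 4b + 2c + d = -67
Solving the system yields a = -4, b = -5, c = -6, d = -3.
So f(n) = -4n^3 - 5n^2 - 6n - 3.
Then f(4) = -363.

-363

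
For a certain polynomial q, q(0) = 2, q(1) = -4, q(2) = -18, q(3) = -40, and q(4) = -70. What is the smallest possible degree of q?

2

Forward differences of the values at x = 0, 1, 2, 3, 4:
  q  : 2  -4  -18  -40  -70
  Δ  : -6  -14  -22  -30
  Δ^2: -8  -8  -8
  Δ^3: 0  0
  Δ^4: 0
The second differences are constant (-8) and nonzero, while all higher differences vanish, so the minimal degree is 2.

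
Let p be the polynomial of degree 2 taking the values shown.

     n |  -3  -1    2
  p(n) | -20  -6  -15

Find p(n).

p(n) = -2n^2 - n - 5

Using the Lagrange interpolation formula with nodes -3, -1, 2:
  L_0(n) = (n + 1)(n - 2) / 10
  L_1(n) = (n + 3)(n - 2) / -6
  L_2(n) = (n + 3)(n + 1) / 15
Then p(n) = -20·L_0(n) - 6·L_1(n) - 15·L_2(n).
Expanding and collecting terms gives p(n) = -2n^2 - n - 5.
Check: p(2) = -15. ✓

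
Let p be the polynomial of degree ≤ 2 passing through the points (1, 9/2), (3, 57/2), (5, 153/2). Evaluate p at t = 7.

297/2

Using the Lagrange interpolation formula with nodes 1, 3, 5:
  L_0(t) = (t - 3)(t - 5) / 8
  L_1(t) = (t - 1)(t - 5) / -4
  L_2(t) = (t - 1)(t - 3) / 8
Then p(t) = 9/2·L_0(t) + 57/2·L_1(t) + 153/2·L_2(t).
Expanding and collecting terms gives p(t) = 3t^2 + 3/2.
Evaluating at t = 7: p(7) = 297/2.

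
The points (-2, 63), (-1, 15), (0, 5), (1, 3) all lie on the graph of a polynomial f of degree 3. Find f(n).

Using the Lagrange interpolation formula with nodes -2, -1, 0, 1:
  L_0(n) = (n + 1)n(n - 1) / -6
  L_1(n) = (n + 2)n(n - 1) / 2
  L_2(n) = (n + 2)(n + 1)(n - 1) / -2
  L_3(n) = (n + 2)(n + 1)n / 6
Then f(n) = 63·L_0(n) + 15·L_1(n) + 5·L_2(n) + 3·L_3(n).
Expanding and collecting terms gives f(n) = -5n^3 + 4n^2 - n + 5.
Check: f(-2) = 63. ✓

f(n) = -5n^3 + 4n^2 - n + 5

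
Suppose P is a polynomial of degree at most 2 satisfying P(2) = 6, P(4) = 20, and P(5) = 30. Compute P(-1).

Write P(t) = at^2 + bt + c. Substituting each data point gives a linear system:
  4a + 2b + c = 6
  16a + 4b + c = 20
  25a + 5b + c = 30
Solving the system yields a = 1, b = 1, c = 0.
So P(t) = t^2 + t.
Then P(-1) = 0.

0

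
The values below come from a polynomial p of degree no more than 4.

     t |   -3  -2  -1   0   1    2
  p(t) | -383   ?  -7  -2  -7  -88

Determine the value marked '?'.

-76

The 5 known points determine the degree-4 polynomial uniquely.
Write p(t) = at^4 + bt^3 + ct^2 + dt + e. Substituting each data point gives a linear system:
  81a - 27b + 9c - 3d + e = -383
  a - b + c - d + e = -7
  e = -2
  a + b + c + d + e = -7
  16a + 8b + 4c + 2d + e = -88
Solving the system yields a = -5, b = -1, c = 0, d = 1, e = -2.
So p(t) = -5t^4 - t^3 + t - 2.
Then p(-2) = -76.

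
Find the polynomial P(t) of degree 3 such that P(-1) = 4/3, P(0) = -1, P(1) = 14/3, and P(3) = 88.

P(t) = 2t^3 + 4t^2 - (1/3)t - 1

Write P(t) = at^3 + bt^2 + ct + d. Substituting each data point gives a linear system:
  -a + b - c + d = 4/3
  d = -1
  a + b + c + d = 14/3
  27a + 9b + 3c + d = 88
Solving the system yields a = 2, b = 4, c = -1/3, d = -1.
So P(t) = 2t^3 + 4t^2 - (1/3)t - 1.
Check: P(-1) = 4/3. ✓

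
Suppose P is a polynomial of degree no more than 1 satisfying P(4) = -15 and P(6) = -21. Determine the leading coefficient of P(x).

-3

Write P(x) = ax + b. Substituting each data point gives a linear system:
  4a + b = -15
  6a + b = -21
Solving the system yields a = -3, b = -3.
So P(x) = -3x - 3.
The leading coefficient is -3.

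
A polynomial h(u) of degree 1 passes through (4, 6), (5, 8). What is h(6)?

10

Write h(u) = au + b. Substituting each data point gives a linear system:
  4a + b = 6
  5a + b = 8
Solving the system yields a = 2, b = -2.
So h(u) = 2u - 2.
Then h(6) = 10.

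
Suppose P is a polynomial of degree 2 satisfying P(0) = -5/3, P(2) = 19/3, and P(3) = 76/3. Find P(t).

Using the Lagrange interpolation formula with nodes 0, 2, 3:
  L_0(t) = (t - 2)(t - 3) / 6
  L_1(t) = t(t - 3) / -2
  L_2(t) = t(t - 2) / 3
Then P(t) = -5/3·L_0(t) + 19/3·L_1(t) + 76/3·L_2(t).
Expanding and collecting terms gives P(t) = 5t^2 - 6t - 5/3.
Check: P(3) = 76/3. ✓

P(t) = 5t^2 - 6t - 5/3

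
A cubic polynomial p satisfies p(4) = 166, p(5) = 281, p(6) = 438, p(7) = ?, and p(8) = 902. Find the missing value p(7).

The 4 known points determine the degree-3 polynomial uniquely.
Write p(n) = an^3 + bn^2 + cn + d. Substituting each data point gives a linear system:
  64a + 16b + 4c + d = 166
  125a + 25b + 5c + d = 281
  216a + 36b + 6c + d = 438
  512a + 64b + 8c + d = 902
Solving the system yields a = 1, b = 6, c = 0, d = 6.
So p(n) = n³ + 6n² + 6.
Then p(7) = 643.

643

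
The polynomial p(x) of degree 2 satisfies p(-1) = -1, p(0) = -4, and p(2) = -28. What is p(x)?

Write p(x) = ax^2 + bx + c. Substituting each data point gives a linear system:
  a - b + c = -1
  c = -4
  4a + 2b + c = -28
Solving the system yields a = -3, b = -6, c = -4.
So p(x) = -3x^2 - 6x - 4.
Check: p(-1) = -1. ✓

p(x) = -3x^2 - 6x - 4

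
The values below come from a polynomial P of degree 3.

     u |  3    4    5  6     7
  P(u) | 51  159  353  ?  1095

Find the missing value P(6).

657

On equispaced nodes a degree-3 polynomial has vanishing fourth forward difference, so
  P(3) - 4·P(4) + 6·P(5) - 4·P(6) + P(7) = 0.
Substituting the known values and solving for P(6):
  -4·P(6) = -2628
  P(6) = 657.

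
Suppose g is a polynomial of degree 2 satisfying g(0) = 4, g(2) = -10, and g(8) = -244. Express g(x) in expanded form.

Using the Lagrange interpolation formula with nodes 0, 2, 8:
  L_0(x) = (x - 2)(x - 8) / 16
  L_1(x) = x(x - 8) / -12
  L_2(x) = x(x - 2) / 48
Then g(x) = 4·L_0(x) - 10·L_1(x) - 244·L_2(x).
Expanding and collecting terms gives g(x) = -4x² + x + 4.
Check: g(0) = 4. ✓

g(x) = -4x^2 + x + 4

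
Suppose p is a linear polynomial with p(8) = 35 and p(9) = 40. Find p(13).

Write p(u) = au + b. Substituting each data point gives a linear system:
  8a + b = 35
  9a + b = 40
Solving the system yields a = 5, b = -5.
So p(u) = 5u - 5.
Then p(13) = 60.

60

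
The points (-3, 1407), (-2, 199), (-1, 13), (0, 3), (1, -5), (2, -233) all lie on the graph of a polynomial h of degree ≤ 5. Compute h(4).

Using the Lagrange interpolation formula with nodes -3, -2, -1, 0, 1, 2:
  L_0(u) = (u + 2)(u + 1)u(u - 1)(u - 2) / -120
  L_1(u) = (u + 3)(u + 1)u(u - 1)(u - 2) / 24
  L_2(u) = (u + 3)(u + 2)u(u - 1)(u - 2) / -12
  L_3(u) = (u + 3)(u + 2)(u + 1)(u - 1)(u - 2) / 12
  L_4(u) = (u + 3)(u + 2)(u + 1)u(u - 2) / -24
  L_5(u) = (u + 3)(u + 2)(u + 1)u(u - 1) / 120
Then h(u) = 1407·L_0(u) + 199·L_1(u) + 13·L_2(u) + 3·L_3(u) - 5·L_4(u) - 233·L_5(u).
Expanding and collecting terms gives h(u) = -6u^5 - 2u^4 - 3u^3 + 3u^2 + 3.
Evaluating at u = 4: h(4) = -6797.

-6797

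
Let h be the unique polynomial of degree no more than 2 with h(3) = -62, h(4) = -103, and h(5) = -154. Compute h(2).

-31

Using the Lagrange interpolation formula with nodes 3, 4, 5:
  L_0(x) = (x - 4)(x - 5) / 2
  L_1(x) = (x - 3)(x - 5) / -1
  L_2(x) = (x - 3)(x - 4) / 2
Then h(x) = -62·L_0(x) - 103·L_1(x) - 154·L_2(x).
Expanding and collecting terms gives h(x) = -5x² - 6x + 1.
Evaluating at x = 2: h(2) = -31.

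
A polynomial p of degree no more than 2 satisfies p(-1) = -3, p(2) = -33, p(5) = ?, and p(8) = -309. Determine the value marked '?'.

The 3 known points determine the degree-2 polynomial uniquely.
Write p(s) = as^2 + bs + c. Substituting each data point gives a linear system:
  a - b + c = -3
  4a + 2b + c = -33
  64a + 8b + c = -309
Solving the system yields a = -4, b = -6, c = -5.
So p(s) = -4s^2 - 6s - 5.
Then p(5) = -135.

-135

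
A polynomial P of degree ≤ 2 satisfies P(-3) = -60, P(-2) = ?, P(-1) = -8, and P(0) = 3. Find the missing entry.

-29

The 3 known points determine the degree-2 polynomial uniquely.
Write P(u) = au^2 + bu + c. Substituting each data point gives a linear system:
  9a - 3b + c = -60
  a - b + c = -8
  c = 3
Solving the system yields a = -5, b = 6, c = 3.
So P(u) = -5u^2 + 6u + 3.
Then P(-2) = -29.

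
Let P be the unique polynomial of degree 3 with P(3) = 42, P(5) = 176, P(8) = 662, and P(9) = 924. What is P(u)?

Write P(u) = au^3 + bu^2 + cu + d. Substituting each data point gives a linear system:
  27a + 9b + 3c + d = 42
  125a + 25b + 5c + d = 176
  512a + 64b + 8c + d = 662
  729a + 81b + 9c + d = 924
Solving the system yields a = 1, b = 3, c = -6, d = 6.
So P(u) = u³ + 3u² - 6u + 6.
Check: P(5) = 176. ✓

P(u) = u^3 + 3u^2 - 6u + 6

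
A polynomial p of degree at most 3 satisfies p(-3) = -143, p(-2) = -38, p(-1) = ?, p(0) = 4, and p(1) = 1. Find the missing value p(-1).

1

The 4 known points determine the degree-3 polynomial uniquely.
Write p(n) = an^3 + bn^2 + cn + d. Substituting each data point gives a linear system:
  -27a + 9b - 3c + d = -143
  -8a + 4b - 2c + d = -38
  d = 4
  a + b + c + d = 1
Solving the system yields a = 5, b = -3, c = -5, d = 4.
So p(n) = 5n^3 - 3n^2 - 5n + 4.
Then p(-1) = 1.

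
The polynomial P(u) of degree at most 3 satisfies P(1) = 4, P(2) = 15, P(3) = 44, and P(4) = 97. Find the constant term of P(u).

Write P(u) = au^3 + bu^2 + cu + d. Substituting each data point gives a linear system:
  a + b + c + d = 4
  8a + 4b + 2c + d = 15
  27a + 9b + 3c + d = 44
  64a + 16b + 4c + d = 97
Solving the system yields a = 1, b = 3, c = -5, d = 5.
So P(u) = u³ + 3u² - 5u + 5.
The constant term is 5.

5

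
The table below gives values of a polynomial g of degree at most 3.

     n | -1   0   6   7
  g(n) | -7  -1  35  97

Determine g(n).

Write g(n) = an^3 + bn^2 + cn + d. Substituting each data point gives a linear system:
  -a + b - c + d = -7
  d = -1
  216a + 36b + 6c + d = 35
  343a + 49b + 7c + d = 97
Solving the system yields a = 1, b = -5, c = 0, d = -1.
So g(n) = n^3 - 5n^2 - 1.
Check: g(7) = 97. ✓

g(n) = n^3 - 5n^2 - 1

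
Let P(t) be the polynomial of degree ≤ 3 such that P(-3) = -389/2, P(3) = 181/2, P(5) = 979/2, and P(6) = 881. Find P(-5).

-1571/2

Write P(t) = at^3 + bt^2 + ct + d. Substituting each data point gives a linear system:
  -27a + 9b - 3c + d = -389/2
  27a + 9b + 3c + d = 181/2
  125a + 25b + 5c + d = 979/2
  216a + 36b + 6c + d = 881
Solving the system yields a = 5, b = -6, c = 5/2, d = 2.
So P(t) = 5t^3 - 6t^2 + (5/2)t + 2.
Then P(-5) = -1571/2.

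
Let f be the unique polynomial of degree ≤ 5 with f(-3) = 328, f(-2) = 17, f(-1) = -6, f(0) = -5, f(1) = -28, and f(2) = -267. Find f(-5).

6110

Using the Lagrange interpolation formula with nodes -3, -2, -1, 0, 1, 2:
  L_0(u) = (u + 2)(u + 1)u(u - 1)(u - 2) / -120
  L_1(u) = (u + 3)(u + 1)u(u - 1)(u - 2) / 24
  L_2(u) = (u + 3)(u + 2)u(u - 1)(u - 2) / -12
  L_3(u) = (u + 3)(u + 2)(u + 1)(u - 1)(u - 2) / 12
  L_4(u) = (u + 3)(u + 2)(u + 1)u(u - 2) / -24
  L_5(u) = (u + 3)(u + 2)(u + 1)u(u - 1) / 120
Then f(u) = 328·L_0(u) + 17·L_1(u) - 6·L_2(u) - 5·L_3(u) - 28·L_4(u) - 267·L_5(u).
Expanding and collecting terms gives f(u) = -3u^5 - 6u^4 - 5u^3 - 6u^2 - 3u - 5.
Evaluating at u = -5: f(-5) = 6110.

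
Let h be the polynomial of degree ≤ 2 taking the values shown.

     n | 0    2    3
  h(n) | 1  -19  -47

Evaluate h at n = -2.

-27

Write h(n) = an^2 + bn + c. Substituting each data point gives a linear system:
  c = 1
  4a + 2b + c = -19
  9a + 3b + c = -47
Solving the system yields a = -6, b = 2, c = 1.
So h(n) = -6n^2 + 2n + 1.
Then h(-2) = -27.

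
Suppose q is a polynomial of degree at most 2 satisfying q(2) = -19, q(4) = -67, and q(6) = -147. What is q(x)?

q(x) = -4x^2 - 3

Write q(x) = ax^2 + bx + c. Substituting each data point gives a linear system:
  4a + 2b + c = -19
  16a + 4b + c = -67
  36a + 6b + c = -147
Solving the system yields a = -4, b = 0, c = -3.
So q(x) = -4x^2 - 3.
Check: q(4) = -67. ✓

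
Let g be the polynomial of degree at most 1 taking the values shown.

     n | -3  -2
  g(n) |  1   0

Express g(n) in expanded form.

g(n) = -n - 2

Write g(n) = an + b. Substituting each data point gives a linear system:
  -3a + b = 1
  -2a + b = 0
Solving the system yields a = -1, b = -2.
So g(n) = -n - 2.
Check: g(-3) = 1. ✓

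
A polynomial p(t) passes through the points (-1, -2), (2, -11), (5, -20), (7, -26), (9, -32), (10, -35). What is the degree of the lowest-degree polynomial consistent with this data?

Divided differences on the nodes -1, 2, 5, 7, 9, 10:
  order 0: -2  -11  -20  -26  -32  -35
  order 1: -3  -3  -3  -3  -3
  order 2: 0  0  0  0
  order 3: 0  0  0
  order 4: 0  0
  order 5: 0
The order-1 divided differences are all -3 (nonzero) and every higher order vanishes, so the data lies on a polynomial of degree exactly 1.

1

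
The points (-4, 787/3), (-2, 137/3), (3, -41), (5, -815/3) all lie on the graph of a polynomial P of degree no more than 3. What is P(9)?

-1861

Write P(u) = au^3 + bu^2 + cu + d. Substituting each data point gives a linear system:
  -64a + 16b - 4c + d = 787/3
  -8a + 4b - 2c + d = 137/3
  27a + 9b + 3c + d = -41
  125a + 25b + 5c + d = -815/3
Solving the system yields a = -3, b = 4, c = -1/3, d = 5.
So P(u) = -3u^3 + 4u^2 - (1/3)u + 5.
Then P(9) = -1861.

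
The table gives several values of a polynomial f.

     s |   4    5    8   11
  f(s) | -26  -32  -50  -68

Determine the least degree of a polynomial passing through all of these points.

Divided differences on the nodes 4, 5, 8, 11:
  order 0: -26  -32  -50  -68
  order 1: -6  -6  -6
  order 2: 0  0
  order 3: 0
The order-1 divided differences are all -6 (nonzero) and every higher order vanishes, so the data lies on a polynomial of degree exactly 1.

1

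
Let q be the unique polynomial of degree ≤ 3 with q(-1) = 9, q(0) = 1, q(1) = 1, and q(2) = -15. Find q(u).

q(u) = -4u^3 + 4u^2 + 1

Write q(u) = au^3 + bu^2 + cu + d. Substituting each data point gives a linear system:
  -a + b - c + d = 9
  d = 1
  a + b + c + d = 1
  8a + 4b + 2c + d = -15
Solving the system yields a = -4, b = 4, c = 0, d = 1.
So q(u) = -4u³ + 4u² + 1.
Check: q(-1) = 9. ✓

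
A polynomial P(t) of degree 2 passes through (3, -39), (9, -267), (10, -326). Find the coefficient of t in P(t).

-2

Write P(t) = at^2 + bt + c. Substituting each data point gives a linear system:
  9a + 3b + c = -39
  81a + 9b + c = -267
  100a + 10b + c = -326
Solving the system yields a = -3, b = -2, c = -6.
So P(t) = -3t² - 2t - 6.
The coefficient of t is -2.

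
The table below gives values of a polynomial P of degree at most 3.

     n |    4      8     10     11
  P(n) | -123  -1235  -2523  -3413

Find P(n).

Write P(n) = an^3 + bn^2 + cn + d. Substituting each data point gives a linear system:
  64a + 16b + 4c + d = -123
  512a + 64b + 8c + d = -1235
  1000a + 100b + 10c + d = -2523
  1331a + 121b + 11c + d = -3413
Solving the system yields a = -3, b = 5, c = -2, d = -3.
So P(n) = -3n^3 + 5n^2 - 2n - 3.
Check: P(8) = -1235. ✓

P(n) = -3n^3 + 5n^2 - 2n - 3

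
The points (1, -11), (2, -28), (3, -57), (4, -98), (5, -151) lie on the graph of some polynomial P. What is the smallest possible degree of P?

2

Forward differences of the values at u = 1, 2, 3, 4, 5:
  P  : -11  -28  -57  -98  -151
  Δ  : -17  -29  -41  -53
  Δ^2: -12  -12  -12
  Δ^3: 0  0
  Δ^4: 0
The second differences are constant (-12) and nonzero, while all higher differences vanish, so the minimal degree is 2.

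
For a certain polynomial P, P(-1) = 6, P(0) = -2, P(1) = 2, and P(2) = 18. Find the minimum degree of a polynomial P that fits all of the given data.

2

Forward differences of the values at u = -1, 0, 1, 2:
  P  : 6  -2  2  18
  Δ  : -8  4  16
  Δ^2: 12  12
  Δ^3: 0
The second differences are constant (12) and nonzero, while all higher differences vanish, so the minimal degree is 2.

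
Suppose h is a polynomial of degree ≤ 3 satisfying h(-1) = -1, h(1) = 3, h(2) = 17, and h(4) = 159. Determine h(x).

h(x) = 3x^3 - 2x^2 - x + 3

Using the Lagrange interpolation formula with nodes -1, 1, 2, 4:
  L_0(x) = (x - 1)(x - 2)(x - 4) / -30
  L_1(x) = (x + 1)(x - 2)(x - 4) / 6
  L_2(x) = (x + 1)(x - 1)(x - 4) / -6
  L_3(x) = (x + 1)(x - 1)(x - 2) / 30
Then h(x) = -1·L_0(x) + 3·L_1(x) + 17·L_2(x) + 159·L_3(x).
Expanding and collecting terms gives h(x) = 3x^3 - 2x^2 - x + 3.
Check: h(-1) = -1. ✓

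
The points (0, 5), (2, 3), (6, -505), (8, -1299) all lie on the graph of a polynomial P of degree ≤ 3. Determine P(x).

P(x) = -3x^3 + 3x^2 + 5x + 5

Write P(x) = ax^3 + bx^2 + cx + d. Substituting each data point gives a linear system:
  d = 5
  8a + 4b + 2c + d = 3
  216a + 36b + 6c + d = -505
  512a + 64b + 8c + d = -1299
Solving the system yields a = -3, b = 3, c = 5, d = 5.
So P(x) = -3x^3 + 3x^2 + 5x + 5.
Check: P(8) = -1299. ✓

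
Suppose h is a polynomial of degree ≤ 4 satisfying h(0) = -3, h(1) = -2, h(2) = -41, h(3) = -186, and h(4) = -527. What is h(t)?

h(t) = -t^4 - 5t^3 + 2t^2 + 5t - 3

Write h(t) = at^4 + bt^3 + ct^2 + dt + e. Substituting each data point gives a linear system:
  e = -3
  a + b + c + d + e = -2
  16a + 8b + 4c + 2d + e = -41
  81a + 27b + 9c + 3d + e = -186
  256a + 64b + 16c + 4d + e = -527
Solving the system yields a = -1, b = -5, c = 2, d = 5, e = -3.
So h(t) = -t^4 - 5t^3 + 2t^2 + 5t - 3.
Check: h(3) = -186. ✓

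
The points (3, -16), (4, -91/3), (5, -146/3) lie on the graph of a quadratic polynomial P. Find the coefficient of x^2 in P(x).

-2

Write P(x) = ax^2 + bx + c. Substituting each data point gives a linear system:
  9a + 3b + c = -16
  16a + 4b + c = -91/3
  25a + 5b + c = -146/3
Solving the system yields a = -2, b = -1/3, c = 3.
So P(x) = -2x^2 - (1/3)x + 3.
The leading coefficient is -2.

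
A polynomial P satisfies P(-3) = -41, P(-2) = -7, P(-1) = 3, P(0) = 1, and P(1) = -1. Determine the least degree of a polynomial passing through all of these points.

3

Forward differences of the values at u = -3, -2, -1, 0, 1:
  P  : -41  -7  3  1  -1
  Δ  : 34  10  -2  -2
  Δ^2: -24  -12  0
  Δ^3: 12  12
  Δ^4: 0
The third differences are constant (12) and nonzero, while all higher differences vanish, so the minimal degree is 3.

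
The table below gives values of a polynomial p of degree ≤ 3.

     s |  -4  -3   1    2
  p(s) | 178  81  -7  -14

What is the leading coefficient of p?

-2

Write p(s) = as^3 + bs^2 + cs + d. Substituting each data point gives a linear system:
  -64a + 16b - 4c + d = 178
  -27a + 9b - 3c + d = 81
  a + b + c + d = -7
  8a + 4b + 2c + d = -14
Solving the system yields a = -2, b = 3, c = -2, d = -6.
So p(s) = -2s³ + 3s² - 2s - 6.
The leading coefficient is -2.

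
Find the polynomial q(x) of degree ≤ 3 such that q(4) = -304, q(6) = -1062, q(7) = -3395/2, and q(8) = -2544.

Write q(x) = ax^3 + bx^2 + cx + d. Substituting each data point gives a linear system:
  64a + 16b + 4c + d = -304
  216a + 36b + 6c + d = -1062
  343a + 49b + 7c + d = -3395/2
  512a + 64b + 8c + d = -2544
Solving the system yields a = -5, b = -1/2, c = 6, d = 0.
So q(x) = -5x^3 - (1/2)x^2 + 6x.
Check: q(4) = -304. ✓

q(x) = -5x^3 - (1/2)x^2 + 6x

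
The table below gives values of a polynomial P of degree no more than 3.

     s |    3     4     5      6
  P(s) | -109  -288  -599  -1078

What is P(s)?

P(s) = -6s^3 + 6s^2 + s - 4

Using the Lagrange interpolation formula with nodes 3, 4, 5, 6:
  L_0(s) = (s - 4)(s - 5)(s - 6) / -6
  L_1(s) = (s - 3)(s - 5)(s - 6) / 2
  L_2(s) = (s - 3)(s - 4)(s - 6) / -2
  L_3(s) = (s - 3)(s - 4)(s - 5) / 6
Then P(s) = -109·L_0(s) - 288·L_1(s) - 599·L_2(s) - 1078·L_3(s).
Expanding and collecting terms gives P(s) = -6s³ + 6s² + s - 4.
Check: P(6) = -1078. ✓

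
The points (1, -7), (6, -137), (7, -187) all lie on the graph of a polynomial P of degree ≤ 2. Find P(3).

Write P(t) = at^2 + bt + c. Substituting each data point gives a linear system:
  a + b + c = -7
  36a + 6b + c = -137
  49a + 7b + c = -187
Solving the system yields a = -4, b = 2, c = -5.
So P(t) = -4t^2 + 2t - 5.
Then P(3) = -35.

-35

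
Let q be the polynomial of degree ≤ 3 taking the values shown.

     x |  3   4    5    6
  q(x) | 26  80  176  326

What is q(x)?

Write q(x) = ax^3 + bx^2 + cx + d. Substituting each data point gives a linear system:
  27a + 9b + 3c + d = 26
  64a + 16b + 4c + d = 80
  125a + 25b + 5c + d = 176
  216a + 36b + 6c + d = 326
Solving the system yields a = 2, b = -3, c = 1, d = -4.
So q(x) = 2x³ - 3x² + x - 4.
Check: q(5) = 176. ✓

q(x) = 2x^3 - 3x^2 + x - 4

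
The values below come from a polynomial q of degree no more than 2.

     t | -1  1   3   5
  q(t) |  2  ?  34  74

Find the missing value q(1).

The 3 known points determine the degree-2 polynomial uniquely.
Write q(t) = at^2 + bt + c. Substituting each data point gives a linear system:
  a - b + c = 2
  9a + 3b + c = 34
  25a + 5b + c = 74
Solving the system yields a = 2, b = 4, c = 4.
So q(t) = 2t² + 4t + 4.
Then q(1) = 10.

10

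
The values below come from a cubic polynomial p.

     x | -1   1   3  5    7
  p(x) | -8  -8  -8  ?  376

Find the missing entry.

The 4 known points determine the degree-3 polynomial uniquely.
Write p(x) = ax^3 + bx^2 + cx + d. Substituting each data point gives a linear system:
  -a + b - c + d = -8
  a + b + c + d = -8
  27a + 9b + 3c + d = -8
  343a + 49b + 7c + d = 376
Solving the system yields a = 2, b = -6, c = -2, d = -2.
So p(x) = 2x^3 - 6x^2 - 2x - 2.
Then p(5) = 88.

88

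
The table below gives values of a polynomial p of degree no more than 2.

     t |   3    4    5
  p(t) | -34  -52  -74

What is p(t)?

p(t) = -2t^2 - 4t - 4

Write p(t) = at^2 + bt + c. Substituting each data point gives a linear system:
  9a + 3b + c = -34
  16a + 4b + c = -52
  25a + 5b + c = -74
Solving the system yields a = -2, b = -4, c = -4.
So p(t) = -2t² - 4t - 4.
Check: p(4) = -52. ✓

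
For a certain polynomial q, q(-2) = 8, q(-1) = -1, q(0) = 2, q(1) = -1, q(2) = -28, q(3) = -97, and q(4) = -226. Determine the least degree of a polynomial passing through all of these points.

3

Forward differences of the values at t = -2, -1, 0, 1, 2, 3, 4:
  q  : 8  -1  2  -1  -28  -97  -226
  Δ  : -9  3  -3  -27  -69  -129
  Δ^2: 12  -6  -24  -42  -60
  Δ^3: -18  -18  -18  -18
  Δ^4: 0  0  0
  Δ^5: 0  0
  Δ^6: 0
The third differences are constant (-18) and nonzero, while all higher differences vanish, so the minimal degree is 3.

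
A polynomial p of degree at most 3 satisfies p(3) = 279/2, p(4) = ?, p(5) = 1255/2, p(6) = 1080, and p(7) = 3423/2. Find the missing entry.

324

The 4 known points determine the degree-3 polynomial uniquely.
Write p(u) = au^3 + bu^2 + cu + d. Substituting each data point gives a linear system:
  27a + 9b + 3c + d = 279/2
  125a + 25b + 5c + d = 1255/2
  216a + 36b + 6c + d = 1080
  343a + 49b + 7c + d = 3423/2
Solving the system yields a = 5, b = -1/2, c = 3, d = 0.
So p(u) = 5u^3 - (1/2)u^2 + 3u.
Then p(4) = 324.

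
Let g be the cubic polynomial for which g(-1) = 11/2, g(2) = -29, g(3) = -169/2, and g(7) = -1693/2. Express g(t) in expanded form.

g(t) = -2t^3 - 3t^2 - (5/2)t + 4

Write g(t) = at^3 + bt^2 + ct + d. Substituting each data point gives a linear system:
  -a + b - c + d = 11/2
  8a + 4b + 2c + d = -29
  27a + 9b + 3c + d = -169/2
  343a + 49b + 7c + d = -1693/2
Solving the system yields a = -2, b = -3, c = -5/2, d = 4.
So g(t) = -2t³ - 3t² - (5/2)t + 4.
Check: g(7) = -1693/2. ✓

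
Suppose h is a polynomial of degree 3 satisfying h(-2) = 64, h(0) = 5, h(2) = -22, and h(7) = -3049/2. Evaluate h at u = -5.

Write h(u) = au^3 + bu^2 + cu + d. Substituting each data point gives a linear system:
  -8a + 4b - 2c + d = 64
  d = 5
  8a + 4b + 2c + d = -22
  343a + 49b + 7c + d = -3049/2
Solving the system yields a = -5, b = 4, c = -3/2, d = 5.
So h(u) = -5u^3 + 4u^2 - (3/2)u + 5.
Then h(-5) = 1475/2.

1475/2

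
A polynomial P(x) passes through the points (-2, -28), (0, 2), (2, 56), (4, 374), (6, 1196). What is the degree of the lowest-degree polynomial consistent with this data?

3

Forward differences of the values at x = -2, 0, 2, 4, 6:
  P  : -28  2  56  374  1196
  Δ  : 30  54  318  822
  Δ^2: 24  264  504
  Δ^3: 240  240
  Δ^4: 0
The third differences are constant (240) and nonzero, while all higher differences vanish, so the minimal degree is 3.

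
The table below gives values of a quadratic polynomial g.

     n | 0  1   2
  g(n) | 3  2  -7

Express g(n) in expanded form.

Using the Lagrange interpolation formula with nodes 0, 1, 2:
  L_0(n) = (n - 1)(n - 2) / 2
  L_1(n) = n(n - 2) / -1
  L_2(n) = n(n - 1) / 2
Then g(n) = 3·L_0(n) + 2·L_1(n) - 7·L_2(n).
Expanding and collecting terms gives g(n) = -4n^2 + 3n + 3.
Check: g(1) = 2. ✓

g(n) = -4n^2 + 3n + 3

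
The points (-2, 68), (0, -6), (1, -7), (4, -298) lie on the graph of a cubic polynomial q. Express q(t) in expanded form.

q(t) = -6t^3 + 6t^2 - t - 6

Using the Lagrange interpolation formula with nodes -2, 0, 1, 4:
  L_0(t) = t(t - 1)(t - 4) / -36
  L_1(t) = (t + 2)(t - 1)(t - 4) / 8
  L_2(t) = (t + 2)t(t - 4) / -9
  L_3(t) = (t + 2)t(t - 1) / 72
Then q(t) = 68·L_0(t) - 6·L_1(t) - 7·L_2(t) - 298·L_3(t).
Expanding and collecting terms gives q(t) = -6t³ + 6t² - t - 6.
Check: q(-2) = 68. ✓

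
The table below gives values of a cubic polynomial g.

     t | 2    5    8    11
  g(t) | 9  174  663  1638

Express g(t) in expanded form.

g(t) = t^3 + 3t^2 - 5t - 1

Write g(t) = at^3 + bt^2 + ct + d. Substituting each data point gives a linear system:
  8a + 4b + 2c + d = 9
  125a + 25b + 5c + d = 174
  512a + 64b + 8c + d = 663
  1331a + 121b + 11c + d = 1638
Solving the system yields a = 1, b = 3, c = -5, d = -1.
So g(t) = t³ + 3t² - 5t - 1.
Check: g(5) = 174. ✓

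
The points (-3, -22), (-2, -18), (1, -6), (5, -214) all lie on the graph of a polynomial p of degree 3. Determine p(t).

p(t) = -t^3 - 4t^2 + 3t - 4

Using the Lagrange interpolation formula with nodes -3, -2, 1, 5:
  L_0(t) = (t + 2)(t - 1)(t - 5) / -32
  L_1(t) = (t + 3)(t - 1)(t - 5) / 21
  L_2(t) = (t + 3)(t + 2)(t - 5) / -48
  L_3(t) = (t + 3)(t + 2)(t - 1) / 224
Then p(t) = -22·L_0(t) - 18·L_1(t) - 6·L_2(t) - 214·L_3(t).
Expanding and collecting terms gives p(t) = -t^3 - 4t^2 + 3t - 4.
Check: p(-2) = -18. ✓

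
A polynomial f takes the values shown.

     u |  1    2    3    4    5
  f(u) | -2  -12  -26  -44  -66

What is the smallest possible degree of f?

Forward differences of the values at u = 1, 2, 3, 4, 5:
  f  : -2  -12  -26  -44  -66
  Δ  : -10  -14  -18  -22
  Δ^2: -4  -4  -4
  Δ^3: 0  0
  Δ^4: 0
The second differences are constant (-4) and nonzero, while all higher differences vanish, so the minimal degree is 2.

2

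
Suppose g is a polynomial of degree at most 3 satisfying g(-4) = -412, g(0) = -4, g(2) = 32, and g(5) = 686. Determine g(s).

Using the Lagrange interpolation formula with nodes -4, 0, 2, 5:
  L_0(s) = s(s - 2)(s - 5) / -216
  L_1(s) = (s + 4)(s - 2)(s - 5) / 40
  L_2(s) = (s + 4)s(s - 5) / -36
  L_3(s) = (s + 4)s(s - 2) / 135
Then g(s) = -412·L_0(s) - 4·L_1(s) + 32·L_2(s) + 686·L_3(s).
Expanding and collecting terms gives g(s) = 6s^3 - 2s^2 - 2s - 4.
Check: g(-4) = -412. ✓

g(s) = 6s^3 - 2s^2 - 2s - 4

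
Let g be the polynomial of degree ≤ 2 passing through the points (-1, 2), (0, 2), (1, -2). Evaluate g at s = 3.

Using the Lagrange interpolation formula with nodes -1, 0, 1:
  L_0(s) = s(s - 1) / 2
  L_1(s) = (s + 1)(s - 1) / -1
  L_2(s) = (s + 1)s / 2
Then g(s) = 2·L_0(s) + 2·L_1(s) - 2·L_2(s).
Expanding and collecting terms gives g(s) = -2s² - 2s + 2.
Evaluating at s = 3: g(3) = -22.

-22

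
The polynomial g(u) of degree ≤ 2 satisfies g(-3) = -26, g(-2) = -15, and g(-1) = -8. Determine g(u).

Using the Lagrange interpolation formula with nodes -3, -2, -1:
  L_0(u) = (u + 2)(u + 1) / 2
  L_1(u) = (u + 3)(u + 1) / -1
  L_2(u) = (u + 3)(u + 2) / 2
Then g(u) = -26·L_0(u) - 15·L_1(u) - 8·L_2(u).
Expanding and collecting terms gives g(u) = -2u² + u - 5.
Check: g(-1) = -8. ✓

g(u) = -2u^2 + u - 5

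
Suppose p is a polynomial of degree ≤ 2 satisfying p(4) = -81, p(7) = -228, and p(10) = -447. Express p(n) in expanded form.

Using the Lagrange interpolation formula with nodes 4, 7, 10:
  L_0(n) = (n - 7)(n - 10) / 18
  L_1(n) = (n - 4)(n - 10) / -9
  L_2(n) = (n - 4)(n - 7) / 18
Then p(n) = -81·L_0(n) - 228·L_1(n) - 447·L_2(n).
Expanding and collecting terms gives p(n) = -4n² - 5n + 3.
Check: p(7) = -228. ✓

p(n) = -4n^2 - 5n + 3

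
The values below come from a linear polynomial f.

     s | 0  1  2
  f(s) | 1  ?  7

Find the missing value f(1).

On equispaced nodes a degree-1 polynomial has vanishing second forward difference, so
  f(0) - 2·f(1) + f(2) = 0.
Substituting the known values and solving for f(1):
  -2·f(1) = -8
  f(1) = 4.

4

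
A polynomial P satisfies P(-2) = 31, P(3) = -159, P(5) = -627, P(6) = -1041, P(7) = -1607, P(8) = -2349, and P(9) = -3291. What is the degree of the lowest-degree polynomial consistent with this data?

3

Divided differences on the nodes -2, 3, 5, 6, 7, 8, 9:
  order 0: 31  -159  -627  -1041  -1607  -2349  -3291
  order 1: -38  -234  -414  -566  -742  -942
  order 2: -28  -60  -76  -88  -100
  order 3: -4  -4  -4  -4
  order 4: 0  0  0
  order 5: 0  0
  order 6: 0
The order-3 divided differences are all -4 (nonzero) and every higher order vanishes, so the data lies on a polynomial of degree exactly 3.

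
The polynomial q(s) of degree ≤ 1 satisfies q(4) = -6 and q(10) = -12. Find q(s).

Write q(s) = as + b. Substituting each data point gives a linear system:
  4a + b = -6
  10a + b = -12
Solving the system yields a = -1, b = -2.
So q(s) = -s - 2.
Check: q(10) = -12. ✓

q(s) = -s - 2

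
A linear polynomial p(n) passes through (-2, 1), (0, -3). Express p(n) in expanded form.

Using the Lagrange interpolation formula with nodes -2, 0:
  L_0(n) = n / -2
  L_1(n) = (n + 2) / 2
Then p(n) = 1·L_0(n) - 3·L_1(n).
Expanding and collecting terms gives p(n) = -2n - 3.
Check: p(-2) = 1. ✓

p(n) = -2n - 3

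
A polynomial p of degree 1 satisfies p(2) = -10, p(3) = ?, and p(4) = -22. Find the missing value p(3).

The 2 known points determine the degree-1 polynomial uniquely.
Write p(n) = an + b. Substituting each data point gives a linear system:
  2a + b = -10
  4a + b = -22
Solving the system yields a = -6, b = 2.
So p(n) = -6n + 2.
Then p(3) = -16.

-16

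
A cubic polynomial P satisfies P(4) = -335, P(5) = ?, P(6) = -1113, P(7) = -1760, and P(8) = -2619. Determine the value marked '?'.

-648

The 4 known points determine the degree-3 polynomial uniquely.
Write P(t) = at^3 + bt^2 + ct + d. Substituting each data point gives a linear system:
  64a + 16b + 4c + d = -335
  216a + 36b + 6c + d = -1113
  343a + 49b + 7c + d = -1760
  512a + 64b + 8c + d = -2619
Solving the system yields a = -5, b = -1, c = 1, d = -3.
So P(t) = -5t³ - t² + t - 3.
Then P(5) = -648.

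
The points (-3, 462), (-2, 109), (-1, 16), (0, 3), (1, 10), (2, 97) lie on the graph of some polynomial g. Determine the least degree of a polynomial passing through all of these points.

Forward differences of the values at u = -3, -2, -1, 0, 1, 2:
  g  : 462  109  16  3  10  97
  Δ  : -353  -93  -13  7  87
  Δ^2: 260  80  20  80
  Δ^3: -180  -60  60
  Δ^4: 120  120
  Δ^5: 0
The fourth differences are constant (120) and nonzero, while all higher differences vanish, so the minimal degree is 4.

4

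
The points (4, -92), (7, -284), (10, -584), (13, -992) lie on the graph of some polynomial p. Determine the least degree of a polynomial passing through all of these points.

Forward differences of the values at x = 4, 7, 10, 13:
  p  : -92  -284  -584  -992
  Δ  : -192  -300  -408
  Δ^2: -108  -108
  Δ^3: 0
The second differences are constant (-108) and nonzero, while all higher differences vanish, so the minimal degree is 2.

2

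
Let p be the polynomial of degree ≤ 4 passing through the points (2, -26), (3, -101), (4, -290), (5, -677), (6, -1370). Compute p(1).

Using the Lagrange interpolation formula with nodes 2, 3, 4, 5, 6:
  L_0(u) = (u - 3)(u - 4)(u - 5)(u - 6) / 24
  L_1(u) = (u - 2)(u - 4)(u - 5)(u - 6) / -6
  L_2(u) = (u - 2)(u - 3)(u - 5)(u - 6) / 4
  L_3(u) = (u - 2)(u - 3)(u - 4)(u - 6) / -6
  L_4(u) = (u - 2)(u - 3)(u - 4)(u - 5) / 24
Then p(u) = -26·L_0(u) - 101·L_1(u) - 290·L_2(u) - 677·L_3(u) - 1370·L_4(u).
Expanding and collecting terms gives p(u) = -u^4 - 2u^2 - 2.
Evaluating at u = 1: p(1) = -5.

-5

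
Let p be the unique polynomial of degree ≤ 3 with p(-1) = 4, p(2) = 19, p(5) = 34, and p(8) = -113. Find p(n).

Write p(n) = an^3 + bn^2 + cn + d. Substituting each data point gives a linear system:
  -a + b - c + d = 4
  8a + 4b + 2c + d = 19
  125a + 25b + 5c + d = 34
  512a + 64b + 8c + d = -113
Solving the system yields a = -1, b = 6, c = 2, d = -1.
So p(n) = -n^3 + 6n^2 + 2n - 1.
Check: p(2) = 19. ✓

p(n) = -n^3 + 6n^2 + 2n - 1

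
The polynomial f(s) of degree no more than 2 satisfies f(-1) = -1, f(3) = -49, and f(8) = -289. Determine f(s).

Write f(s) = as^2 + bs + c. Substituting each data point gives a linear system:
  a - b + c = -1
  9a + 3b + c = -49
  64a + 8b + c = -289
Solving the system yields a = -4, b = -4, c = -1.
So f(s) = -4s^2 - 4s - 1.
Check: f(8) = -289. ✓

f(s) = -4s^2 - 4s - 1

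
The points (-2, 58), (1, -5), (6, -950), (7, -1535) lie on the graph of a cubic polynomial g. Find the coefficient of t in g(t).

-2

Write g(t) = at^3 + bt^2 + ct + d. Substituting each data point gives a linear system:
  -8a + 4b - 2c + d = 58
  a + b + c + d = -5
  216a + 36b + 6c + d = -950
  343a + 49b + 7c + d = -1535
Solving the system yields a = -5, b = 4, c = -2, d = -2.
So g(t) = -5t^3 + 4t^2 - 2t - 2.
The coefficient of t is -2.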